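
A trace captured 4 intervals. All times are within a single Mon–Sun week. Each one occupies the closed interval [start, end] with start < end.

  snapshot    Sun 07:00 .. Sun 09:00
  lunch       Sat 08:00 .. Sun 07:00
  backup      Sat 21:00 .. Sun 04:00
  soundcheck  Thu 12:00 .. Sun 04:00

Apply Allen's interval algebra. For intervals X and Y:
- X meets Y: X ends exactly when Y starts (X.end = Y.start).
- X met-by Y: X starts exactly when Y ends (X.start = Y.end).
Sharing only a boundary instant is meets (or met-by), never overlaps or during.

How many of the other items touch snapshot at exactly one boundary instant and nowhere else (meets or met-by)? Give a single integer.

Target snapshot = [Sun 07:00, Sun 09:00].
backup [Sat 21:00, Sun 04:00] → before → no.
lunch [Sat 08:00, Sun 07:00] → meets → counts.
soundcheck [Thu 12:00, Sun 04:00] → before → no.
Total: 1.

1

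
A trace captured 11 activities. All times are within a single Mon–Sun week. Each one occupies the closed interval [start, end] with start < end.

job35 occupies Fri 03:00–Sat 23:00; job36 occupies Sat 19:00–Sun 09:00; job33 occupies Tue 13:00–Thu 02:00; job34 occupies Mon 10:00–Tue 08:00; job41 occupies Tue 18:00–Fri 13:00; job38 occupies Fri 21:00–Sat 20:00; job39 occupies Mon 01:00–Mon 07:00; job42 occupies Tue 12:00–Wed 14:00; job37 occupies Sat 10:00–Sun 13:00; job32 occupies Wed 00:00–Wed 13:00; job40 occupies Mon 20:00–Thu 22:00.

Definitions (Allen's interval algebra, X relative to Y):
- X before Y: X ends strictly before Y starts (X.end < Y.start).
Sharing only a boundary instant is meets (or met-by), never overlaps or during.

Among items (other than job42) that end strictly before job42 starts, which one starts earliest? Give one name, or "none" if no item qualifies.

job39

Target job42 = [Tue 12:00, Wed 14:00].
job32 [Wed 00:00, Wed 13:00] → during → excluded.
job33 [Tue 13:00, Thu 02:00] → overlapped-by → excluded.
job34 [Mon 10:00, Tue 08:00] → before → candidate.
job35 [Fri 03:00, Sat 23:00] → after → excluded.
job36 [Sat 19:00, Sun 09:00] → after → excluded.
job37 [Sat 10:00, Sun 13:00] → after → excluded.
job38 [Fri 21:00, Sat 20:00] → after → excluded.
job39 [Mon 01:00, Mon 07:00] → before → candidate.
job40 [Mon 20:00, Thu 22:00] → contains → excluded.
job41 [Tue 18:00, Fri 13:00] → overlapped-by → excluded.
Among candidates, earliest start is Mon 01:00 → job39.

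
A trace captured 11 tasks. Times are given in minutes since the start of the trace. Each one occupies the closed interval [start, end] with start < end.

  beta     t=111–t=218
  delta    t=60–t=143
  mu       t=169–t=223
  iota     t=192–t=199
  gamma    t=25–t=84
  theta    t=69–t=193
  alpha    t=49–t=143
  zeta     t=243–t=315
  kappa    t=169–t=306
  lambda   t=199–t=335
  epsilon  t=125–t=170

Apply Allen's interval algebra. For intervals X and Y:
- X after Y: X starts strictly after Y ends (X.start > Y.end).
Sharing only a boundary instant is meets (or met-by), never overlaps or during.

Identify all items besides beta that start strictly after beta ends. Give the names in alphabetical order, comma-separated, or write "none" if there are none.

Target beta = [t=111, t=218].
alpha [t=49, t=143] → overlaps → no.
delta [t=60, t=143] → overlaps → no.
epsilon [t=125, t=170] → during → no.
gamma [t=25, t=84] → before → no.
iota [t=192, t=199] → during → no.
kappa [t=169, t=306] → overlapped-by → no.
lambda [t=199, t=335] → overlapped-by → no.
mu [t=169, t=223] → overlapped-by → no.
theta [t=69, t=193] → overlaps → no.
zeta [t=243, t=315] → after → yes.
Result: zeta.

zeta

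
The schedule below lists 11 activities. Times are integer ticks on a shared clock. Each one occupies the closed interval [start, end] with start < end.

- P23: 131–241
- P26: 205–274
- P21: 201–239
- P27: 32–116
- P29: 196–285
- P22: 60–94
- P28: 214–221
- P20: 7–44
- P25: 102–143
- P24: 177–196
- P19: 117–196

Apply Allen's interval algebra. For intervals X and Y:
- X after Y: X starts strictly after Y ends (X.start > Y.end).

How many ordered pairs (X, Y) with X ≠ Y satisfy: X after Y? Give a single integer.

Checking all 110 ordered pairs for relation 'after'; matching pairs in alphabetical order:
(P19, P20): P19 after P20 ✓
(P19, P22): P19 after P22 ✓
(P19, P27): P19 after P27 ✓
(P21, P19): P21 after P19 ✓
(P21, P20): P21 after P20 ✓
(P21, P22): P21 after P22 ✓
(P21, P24): P21 after P24 ✓
(P21, P25): P21 after P25 ✓
(P21, P27): P21 after P27 ✓
(P22, P20): P22 after P20 ✓
(P23, P20): P23 after P20 ✓
(P23, P22): P23 after P22 ✓
(P23, P27): P23 after P27 ✓
(P24, P20): P24 after P20 ✓
(P24, P22): P24 after P22 ✓
(P24, P25): P24 after P25 ✓
(P24, P27): P24 after P27 ✓
(P25, P20): P25 after P20 ✓
(P25, P22): P25 after P22 ✓
(P26, P19): P26 after P19 ✓
(P26, P20): P26 after P20 ✓
(P26, P22): P26 after P22 ✓
(P26, P24): P26 after P24 ✓
(P26, P25): P26 after P25 ✓
... plus 11 further pairs not listed.
Count: 35.

35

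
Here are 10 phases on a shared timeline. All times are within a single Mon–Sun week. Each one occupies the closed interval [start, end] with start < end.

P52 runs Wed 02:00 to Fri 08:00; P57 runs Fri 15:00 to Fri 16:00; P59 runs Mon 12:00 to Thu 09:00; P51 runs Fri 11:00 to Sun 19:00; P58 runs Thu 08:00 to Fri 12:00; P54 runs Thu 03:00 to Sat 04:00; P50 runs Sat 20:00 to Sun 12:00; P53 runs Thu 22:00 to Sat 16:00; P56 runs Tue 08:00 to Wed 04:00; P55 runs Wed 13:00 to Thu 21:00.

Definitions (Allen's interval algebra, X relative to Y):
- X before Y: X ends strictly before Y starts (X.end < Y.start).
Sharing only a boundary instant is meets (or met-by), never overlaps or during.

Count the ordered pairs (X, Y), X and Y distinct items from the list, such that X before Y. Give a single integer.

23

Checking all 90 ordered pairs for relation 'before'; matching pairs in alphabetical order:
(P52, P50): P52 before P50 ✓
(P52, P51): P52 before P51 ✓
(P52, P57): P52 before P57 ✓
(P53, P50): P53 before P50 ✓
(P54, P50): P54 before P50 ✓
(P55, P50): P55 before P50 ✓
(P55, P51): P55 before P51 ✓
(P55, P53): P55 before P53 ✓
(P55, P57): P55 before P57 ✓
(P56, P50): P56 before P50 ✓
(P56, P51): P56 before P51 ✓
(P56, P53): P56 before P53 ✓
(P56, P54): P56 before P54 ✓
(P56, P55): P56 before P55 ✓
(P56, P57): P56 before P57 ✓
(P56, P58): P56 before P58 ✓
(P57, P50): P57 before P50 ✓
(P58, P50): P58 before P50 ✓
(P58, P57): P58 before P57 ✓
(P59, P50): P59 before P50 ✓
(P59, P51): P59 before P51 ✓
(P59, P53): P59 before P53 ✓
(P59, P57): P59 before P57 ✓
Count: 23.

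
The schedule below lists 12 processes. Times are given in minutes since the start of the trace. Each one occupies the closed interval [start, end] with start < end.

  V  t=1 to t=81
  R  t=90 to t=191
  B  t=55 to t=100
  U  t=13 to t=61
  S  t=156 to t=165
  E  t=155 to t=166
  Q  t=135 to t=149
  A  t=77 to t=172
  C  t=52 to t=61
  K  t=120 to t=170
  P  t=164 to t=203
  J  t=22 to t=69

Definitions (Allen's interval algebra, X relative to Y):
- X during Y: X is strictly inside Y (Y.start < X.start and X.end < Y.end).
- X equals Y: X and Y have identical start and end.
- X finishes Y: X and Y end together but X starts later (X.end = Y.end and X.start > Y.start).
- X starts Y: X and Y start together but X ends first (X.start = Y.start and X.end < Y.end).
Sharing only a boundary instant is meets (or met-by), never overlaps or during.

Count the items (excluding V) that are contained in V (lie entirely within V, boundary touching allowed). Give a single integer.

Target V = [t=1, t=81].
A [t=77, t=172] → overlapped-by → no.
B [t=55, t=100] → overlapped-by → no.
C [t=52, t=61] → during → counts.
E [t=155, t=166] → after → no.
J [t=22, t=69] → during → counts.
K [t=120, t=170] → after → no.
P [t=164, t=203] → after → no.
Q [t=135, t=149] → after → no.
R [t=90, t=191] → after → no.
S [t=156, t=165] → after → no.
U [t=13, t=61] → during → counts.
Total: 3.

3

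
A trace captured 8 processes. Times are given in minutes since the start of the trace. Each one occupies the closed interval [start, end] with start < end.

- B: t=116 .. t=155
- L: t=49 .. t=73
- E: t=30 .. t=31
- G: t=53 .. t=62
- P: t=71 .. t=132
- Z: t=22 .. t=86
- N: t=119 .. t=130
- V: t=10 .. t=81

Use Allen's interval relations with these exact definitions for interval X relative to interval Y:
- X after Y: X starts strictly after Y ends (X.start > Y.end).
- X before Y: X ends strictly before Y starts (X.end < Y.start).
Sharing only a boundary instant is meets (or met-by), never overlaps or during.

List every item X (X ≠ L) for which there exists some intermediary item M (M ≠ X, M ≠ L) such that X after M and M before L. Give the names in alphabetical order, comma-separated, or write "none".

Target L = [t=49, t=73].
Intermediaries M with M before L: E.
Via E — items with X after E: B, G, N, P.
Union: B, G, N, P.

B, G, N, P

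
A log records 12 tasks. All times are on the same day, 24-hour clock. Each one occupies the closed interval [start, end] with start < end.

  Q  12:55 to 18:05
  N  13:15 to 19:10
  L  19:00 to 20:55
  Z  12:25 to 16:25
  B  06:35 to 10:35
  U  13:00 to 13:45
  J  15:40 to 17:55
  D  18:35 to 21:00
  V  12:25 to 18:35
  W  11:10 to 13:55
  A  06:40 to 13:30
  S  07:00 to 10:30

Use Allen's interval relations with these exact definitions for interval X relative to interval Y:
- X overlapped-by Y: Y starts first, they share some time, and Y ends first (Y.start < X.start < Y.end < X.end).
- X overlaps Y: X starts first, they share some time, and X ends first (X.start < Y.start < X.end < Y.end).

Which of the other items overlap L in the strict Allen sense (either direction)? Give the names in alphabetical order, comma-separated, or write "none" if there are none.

N

Target L = [19:00, 20:55].
A [06:40, 13:30] → before → no.
B [06:35, 10:35] → before → no.
D [18:35, 21:00] → contains → no.
J [15:40, 17:55] → before → no.
N [13:15, 19:10] → overlaps → yes.
Q [12:55, 18:05] → before → no.
S [07:00, 10:30] → before → no.
U [13:00, 13:45] → before → no.
V [12:25, 18:35] → before → no.
W [11:10, 13:55] → before → no.
Z [12:25, 16:25] → before → no.
Result: N.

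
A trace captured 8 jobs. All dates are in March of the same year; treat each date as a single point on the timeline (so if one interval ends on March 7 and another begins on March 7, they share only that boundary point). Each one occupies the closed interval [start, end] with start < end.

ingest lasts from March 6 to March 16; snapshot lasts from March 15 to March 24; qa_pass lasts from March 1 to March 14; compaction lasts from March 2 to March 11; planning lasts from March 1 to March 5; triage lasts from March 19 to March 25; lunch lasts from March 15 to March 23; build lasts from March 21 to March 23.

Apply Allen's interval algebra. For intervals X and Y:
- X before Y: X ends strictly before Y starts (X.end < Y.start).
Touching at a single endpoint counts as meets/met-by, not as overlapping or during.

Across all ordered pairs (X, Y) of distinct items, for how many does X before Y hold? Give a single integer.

15

Checking all 56 ordered pairs for relation 'before'; matching pairs in alphabetical order:
(compaction, build): compaction before build ✓
(compaction, lunch): compaction before lunch ✓
(compaction, snapshot): compaction before snapshot ✓
(compaction, triage): compaction before triage ✓
(ingest, build): ingest before build ✓
(ingest, triage): ingest before triage ✓
(planning, build): planning before build ✓
(planning, ingest): planning before ingest ✓
(planning, lunch): planning before lunch ✓
(planning, snapshot): planning before snapshot ✓
(planning, triage): planning before triage ✓
(qa_pass, build): qa_pass before build ✓
(qa_pass, lunch): qa_pass before lunch ✓
(qa_pass, snapshot): qa_pass before snapshot ✓
(qa_pass, triage): qa_pass before triage ✓
Count: 15.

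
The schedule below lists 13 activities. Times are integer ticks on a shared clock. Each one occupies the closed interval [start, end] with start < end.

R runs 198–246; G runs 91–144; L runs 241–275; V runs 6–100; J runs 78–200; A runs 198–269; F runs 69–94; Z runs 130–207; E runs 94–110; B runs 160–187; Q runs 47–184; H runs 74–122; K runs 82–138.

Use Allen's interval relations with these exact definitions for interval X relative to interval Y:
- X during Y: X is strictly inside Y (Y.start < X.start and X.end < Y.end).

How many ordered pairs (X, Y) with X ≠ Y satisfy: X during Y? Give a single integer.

Checking all 156 ordered pairs for relation 'during'; matching pairs in alphabetical order:
(B, J): B during J ✓
(B, Z): B during Z ✓
(E, G): E during G ✓
(E, H): E during H ✓
(E, J): E during J ✓
(E, K): E during K ✓
(E, Q): E during Q ✓
(F, Q): F during Q ✓
(F, V): F during V ✓
(G, J): G during J ✓
(G, Q): G during Q ✓
(H, Q): H during Q ✓
(K, J): K during J ✓
(K, Q): K during Q ✓
Count: 14.

14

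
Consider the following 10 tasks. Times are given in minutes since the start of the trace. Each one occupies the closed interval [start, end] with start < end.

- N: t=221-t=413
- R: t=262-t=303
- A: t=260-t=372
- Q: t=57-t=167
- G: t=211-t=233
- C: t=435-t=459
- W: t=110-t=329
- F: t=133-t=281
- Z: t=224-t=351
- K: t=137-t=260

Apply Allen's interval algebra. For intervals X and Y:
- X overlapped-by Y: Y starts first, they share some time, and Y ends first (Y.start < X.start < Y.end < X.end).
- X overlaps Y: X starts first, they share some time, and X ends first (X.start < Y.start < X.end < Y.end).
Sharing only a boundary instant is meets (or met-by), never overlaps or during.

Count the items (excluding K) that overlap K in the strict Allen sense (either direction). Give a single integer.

3

Target K = [t=137, t=260].
A [t=260, t=372] → met-by → no.
C [t=435, t=459] → after → no.
F [t=133, t=281] → contains → no.
G [t=211, t=233] → during → no.
N [t=221, t=413] → overlapped-by → counts.
Q [t=57, t=167] → overlaps → counts.
R [t=262, t=303] → after → no.
W [t=110, t=329] → contains → no.
Z [t=224, t=351] → overlapped-by → counts.
Total: 3.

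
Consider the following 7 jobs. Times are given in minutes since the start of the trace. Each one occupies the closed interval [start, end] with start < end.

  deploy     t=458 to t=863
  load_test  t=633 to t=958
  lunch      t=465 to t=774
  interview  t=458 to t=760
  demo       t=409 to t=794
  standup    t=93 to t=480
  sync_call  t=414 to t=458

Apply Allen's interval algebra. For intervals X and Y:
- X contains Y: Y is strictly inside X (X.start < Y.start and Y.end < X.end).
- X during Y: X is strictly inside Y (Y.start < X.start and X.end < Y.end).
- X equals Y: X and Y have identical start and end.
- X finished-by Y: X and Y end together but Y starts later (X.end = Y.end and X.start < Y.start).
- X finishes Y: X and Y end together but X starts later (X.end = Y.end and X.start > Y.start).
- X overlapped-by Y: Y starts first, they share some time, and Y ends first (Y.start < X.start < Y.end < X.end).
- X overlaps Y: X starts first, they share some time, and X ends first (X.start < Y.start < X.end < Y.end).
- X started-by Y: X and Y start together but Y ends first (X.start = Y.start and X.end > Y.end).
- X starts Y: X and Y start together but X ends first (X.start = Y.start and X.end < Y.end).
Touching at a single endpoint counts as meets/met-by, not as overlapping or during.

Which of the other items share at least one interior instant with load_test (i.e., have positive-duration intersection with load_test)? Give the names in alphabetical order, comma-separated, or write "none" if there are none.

demo, deploy, interview, lunch

Target load_test = [t=633, t=958].
demo [t=409, t=794] → overlaps → yes.
deploy [t=458, t=863] → overlaps → yes.
interview [t=458, t=760] → overlaps → yes.
lunch [t=465, t=774] → overlaps → yes.
standup [t=93, t=480] → before → no.
sync_call [t=414, t=458] → before → no.
Result: demo, deploy, interview, lunch.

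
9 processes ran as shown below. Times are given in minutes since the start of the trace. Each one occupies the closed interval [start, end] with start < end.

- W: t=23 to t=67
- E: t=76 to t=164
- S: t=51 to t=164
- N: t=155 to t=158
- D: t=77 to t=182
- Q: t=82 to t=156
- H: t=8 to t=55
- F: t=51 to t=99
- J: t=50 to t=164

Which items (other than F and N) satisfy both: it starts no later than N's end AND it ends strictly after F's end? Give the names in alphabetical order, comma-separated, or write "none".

Conditions: its start is no later than N's end (X.start <= t=158) AND its end is strictly after F's end (X.end > t=99).
D: start t=77 <= t=158? ✓; end t=182 > t=99? ✓ → yes.
E: start t=76 <= t=158? ✓; end t=164 > t=99? ✓ → yes.
H: start t=8 <= t=158? ✓; end t=55 > t=99? ✗ → no.
J: start t=50 <= t=158? ✓; end t=164 > t=99? ✓ → yes.
Q: start t=82 <= t=158? ✓; end t=156 > t=99? ✓ → yes.
S: start t=51 <= t=158? ✓; end t=164 > t=99? ✓ → yes.
W: start t=23 <= t=158? ✓; end t=67 > t=99? ✗ → no.
Result: D, E, J, Q, S.

D, E, J, Q, S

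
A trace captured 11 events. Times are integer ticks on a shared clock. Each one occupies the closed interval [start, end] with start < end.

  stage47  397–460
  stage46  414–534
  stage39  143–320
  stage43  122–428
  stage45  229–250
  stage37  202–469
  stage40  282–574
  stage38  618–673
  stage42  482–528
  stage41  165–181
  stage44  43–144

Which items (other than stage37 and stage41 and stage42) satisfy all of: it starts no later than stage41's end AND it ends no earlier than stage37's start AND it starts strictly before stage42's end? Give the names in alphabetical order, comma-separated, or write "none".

stage39, stage43

Conditions: its start is no later than stage41's end (X.start <= 181) AND its end is no earlier than stage37's start (X.end >= 202) AND its start is strictly before stage42's end (X.start < 528).
stage38: start 618 <= 181? ✗; end 673 >= 202? ✓; start 618 < 528? ✗ → no.
stage39: start 143 <= 181? ✓; end 320 >= 202? ✓; start 143 < 528? ✓ → yes.
stage40: start 282 <= 181? ✗; end 574 >= 202? ✓; start 282 < 528? ✓ → no.
stage43: start 122 <= 181? ✓; end 428 >= 202? ✓; start 122 < 528? ✓ → yes.
stage44: start 43 <= 181? ✓; end 144 >= 202? ✗; start 43 < 528? ✓ → no.
stage45: start 229 <= 181? ✗; end 250 >= 202? ✓; start 229 < 528? ✓ → no.
stage46: start 414 <= 181? ✗; end 534 >= 202? ✓; start 414 < 528? ✓ → no.
stage47: start 397 <= 181? ✗; end 460 >= 202? ✓; start 397 < 528? ✓ → no.
Result: stage39, stage43.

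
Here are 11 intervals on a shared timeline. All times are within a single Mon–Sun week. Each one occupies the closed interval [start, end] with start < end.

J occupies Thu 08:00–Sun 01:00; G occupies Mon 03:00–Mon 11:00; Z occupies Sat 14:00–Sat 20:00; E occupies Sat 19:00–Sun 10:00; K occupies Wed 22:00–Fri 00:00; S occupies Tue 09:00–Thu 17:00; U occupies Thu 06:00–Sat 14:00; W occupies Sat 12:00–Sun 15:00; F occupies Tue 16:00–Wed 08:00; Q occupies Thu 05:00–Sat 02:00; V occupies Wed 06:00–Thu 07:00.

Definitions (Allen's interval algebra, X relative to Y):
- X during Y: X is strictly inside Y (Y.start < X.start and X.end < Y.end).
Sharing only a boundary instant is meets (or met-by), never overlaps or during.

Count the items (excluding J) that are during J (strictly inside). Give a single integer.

1

Target J = [Thu 08:00, Sun 01:00].
E [Sat 19:00, Sun 10:00] → overlapped-by → no.
F [Tue 16:00, Wed 08:00] → before → no.
G [Mon 03:00, Mon 11:00] → before → no.
K [Wed 22:00, Fri 00:00] → overlaps → no.
Q [Thu 05:00, Sat 02:00] → overlaps → no.
S [Tue 09:00, Thu 17:00] → overlaps → no.
U [Thu 06:00, Sat 14:00] → overlaps → no.
V [Wed 06:00, Thu 07:00] → before → no.
W [Sat 12:00, Sun 15:00] → overlapped-by → no.
Z [Sat 14:00, Sat 20:00] → during → counts.
Total: 1.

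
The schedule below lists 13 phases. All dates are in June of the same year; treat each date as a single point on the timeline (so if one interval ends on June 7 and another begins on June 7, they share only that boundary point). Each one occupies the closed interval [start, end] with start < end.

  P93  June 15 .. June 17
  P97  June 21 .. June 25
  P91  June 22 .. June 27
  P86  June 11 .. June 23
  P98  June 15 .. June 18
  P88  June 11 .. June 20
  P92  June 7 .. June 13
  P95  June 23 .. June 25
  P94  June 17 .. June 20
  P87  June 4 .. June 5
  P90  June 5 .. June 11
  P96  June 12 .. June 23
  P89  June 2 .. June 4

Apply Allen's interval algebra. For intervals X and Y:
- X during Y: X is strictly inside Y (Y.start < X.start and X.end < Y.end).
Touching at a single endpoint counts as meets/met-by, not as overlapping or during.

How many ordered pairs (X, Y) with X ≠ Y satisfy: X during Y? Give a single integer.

9

Checking all 156 ordered pairs for relation 'during'; matching pairs in alphabetical order:
(P93, P86): P93 during P86 ✓
(P93, P88): P93 during P88 ✓
(P93, P96): P93 during P96 ✓
(P94, P86): P94 during P86 ✓
(P94, P96): P94 during P96 ✓
(P95, P91): P95 during P91 ✓
(P98, P86): P98 during P86 ✓
(P98, P88): P98 during P88 ✓
(P98, P96): P98 during P96 ✓
Count: 9.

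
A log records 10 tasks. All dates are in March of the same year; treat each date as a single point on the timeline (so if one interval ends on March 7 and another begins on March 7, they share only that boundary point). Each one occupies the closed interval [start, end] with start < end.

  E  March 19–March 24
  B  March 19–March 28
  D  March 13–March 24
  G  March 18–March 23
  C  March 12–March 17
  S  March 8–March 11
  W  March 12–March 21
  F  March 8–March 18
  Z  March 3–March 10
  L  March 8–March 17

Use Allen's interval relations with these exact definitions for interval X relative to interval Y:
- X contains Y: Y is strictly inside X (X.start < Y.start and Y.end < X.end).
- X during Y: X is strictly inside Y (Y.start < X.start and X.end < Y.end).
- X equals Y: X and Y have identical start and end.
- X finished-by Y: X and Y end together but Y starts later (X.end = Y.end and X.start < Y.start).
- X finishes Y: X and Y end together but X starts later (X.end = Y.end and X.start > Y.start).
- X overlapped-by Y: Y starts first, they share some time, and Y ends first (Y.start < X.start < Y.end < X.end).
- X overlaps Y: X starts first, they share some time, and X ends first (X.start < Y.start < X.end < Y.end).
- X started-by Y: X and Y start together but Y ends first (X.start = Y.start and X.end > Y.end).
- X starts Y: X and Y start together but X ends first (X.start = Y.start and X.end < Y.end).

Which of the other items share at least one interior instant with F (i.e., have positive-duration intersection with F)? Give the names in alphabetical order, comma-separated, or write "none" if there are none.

Target F = [March 8, March 18].
B [March 19, March 28] → after → no.
C [March 12, March 17] → during → yes.
D [March 13, March 24] → overlapped-by → yes.
E [March 19, March 24] → after → no.
G [March 18, March 23] → met-by → no.
L [March 8, March 17] → starts → yes.
S [March 8, March 11] → starts → yes.
W [March 12, March 21] → overlapped-by → yes.
Z [March 3, March 10] → overlaps → yes.
Result: C, D, L, S, W, Z.

C, D, L, S, W, Z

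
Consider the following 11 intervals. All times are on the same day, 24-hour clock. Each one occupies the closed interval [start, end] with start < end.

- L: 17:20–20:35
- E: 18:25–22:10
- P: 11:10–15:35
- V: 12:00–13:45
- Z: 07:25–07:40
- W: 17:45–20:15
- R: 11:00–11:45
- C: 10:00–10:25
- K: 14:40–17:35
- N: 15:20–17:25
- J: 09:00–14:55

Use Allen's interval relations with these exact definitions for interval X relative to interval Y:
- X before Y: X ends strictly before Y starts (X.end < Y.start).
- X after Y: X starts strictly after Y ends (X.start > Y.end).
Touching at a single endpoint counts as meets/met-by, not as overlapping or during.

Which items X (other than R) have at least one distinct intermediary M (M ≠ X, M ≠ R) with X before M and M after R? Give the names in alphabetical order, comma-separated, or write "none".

Target R = [11:00, 11:45].
Intermediaries M with M after R: E, K, L, N, V, W.
Via E — items with X before E: C, J, K, N, P, V, Z.
Via K — items with X before K: C, V, Z.
Via L — items with X before L: C, J, P, V, Z.
Via N — items with X before N: C, J, V, Z.
Via V — items with X before V: C, Z.
Via W — items with X before W: C, J, K, N, P, V, Z.
Union: C, J, K, N, P, V, Z.

C, J, K, N, P, V, Z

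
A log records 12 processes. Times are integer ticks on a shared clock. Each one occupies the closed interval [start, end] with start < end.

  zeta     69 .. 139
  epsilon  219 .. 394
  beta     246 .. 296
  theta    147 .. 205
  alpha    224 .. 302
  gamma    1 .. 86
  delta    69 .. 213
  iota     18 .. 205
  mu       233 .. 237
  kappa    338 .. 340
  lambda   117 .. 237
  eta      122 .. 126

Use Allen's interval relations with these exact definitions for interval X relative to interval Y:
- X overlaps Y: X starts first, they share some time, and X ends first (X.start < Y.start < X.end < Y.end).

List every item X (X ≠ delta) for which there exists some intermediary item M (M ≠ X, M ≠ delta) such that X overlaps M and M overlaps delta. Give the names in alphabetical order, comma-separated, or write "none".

gamma

Target delta = [69, 213].
Intermediaries M with M overlaps delta: gamma, iota.
Via gamma — items with X overlaps gamma: none.
Via iota — items with X overlaps iota: gamma.
Union: gamma.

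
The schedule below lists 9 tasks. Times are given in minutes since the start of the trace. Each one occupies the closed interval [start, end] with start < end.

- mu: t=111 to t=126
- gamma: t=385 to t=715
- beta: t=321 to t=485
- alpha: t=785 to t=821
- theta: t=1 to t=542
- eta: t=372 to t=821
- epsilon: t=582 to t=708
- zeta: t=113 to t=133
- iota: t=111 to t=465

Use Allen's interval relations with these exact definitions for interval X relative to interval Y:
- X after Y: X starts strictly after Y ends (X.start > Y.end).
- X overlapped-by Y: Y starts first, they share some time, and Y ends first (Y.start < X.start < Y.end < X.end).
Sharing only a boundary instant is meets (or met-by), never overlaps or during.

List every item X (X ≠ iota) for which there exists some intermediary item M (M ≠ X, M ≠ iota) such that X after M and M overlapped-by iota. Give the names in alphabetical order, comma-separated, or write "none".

Target iota = [t=111, t=465].
Intermediaries M with M overlapped-by iota: beta, eta, gamma.
Via beta — items with X after beta: alpha, epsilon.
Via eta — items with X after eta: none.
Via gamma — items with X after gamma: alpha.
Union: alpha, epsilon.

alpha, epsilon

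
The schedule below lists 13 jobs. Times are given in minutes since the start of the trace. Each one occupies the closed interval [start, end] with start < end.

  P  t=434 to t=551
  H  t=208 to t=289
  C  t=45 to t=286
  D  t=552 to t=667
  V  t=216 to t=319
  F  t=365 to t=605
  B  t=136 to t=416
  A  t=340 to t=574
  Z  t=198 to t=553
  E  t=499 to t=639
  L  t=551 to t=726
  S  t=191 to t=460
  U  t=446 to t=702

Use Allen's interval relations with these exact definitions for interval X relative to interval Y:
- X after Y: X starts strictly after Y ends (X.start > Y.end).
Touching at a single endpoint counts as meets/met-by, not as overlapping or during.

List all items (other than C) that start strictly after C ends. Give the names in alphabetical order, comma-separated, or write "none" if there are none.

A, D, E, F, L, P, U

Target C = [t=45, t=286].
A [t=340, t=574] → after → yes.
B [t=136, t=416] → overlapped-by → no.
D [t=552, t=667] → after → yes.
E [t=499, t=639] → after → yes.
F [t=365, t=605] → after → yes.
H [t=208, t=289] → overlapped-by → no.
L [t=551, t=726] → after → yes.
P [t=434, t=551] → after → yes.
S [t=191, t=460] → overlapped-by → no.
U [t=446, t=702] → after → yes.
V [t=216, t=319] → overlapped-by → no.
Z [t=198, t=553] → overlapped-by → no.
Result: A, D, E, F, L, P, U.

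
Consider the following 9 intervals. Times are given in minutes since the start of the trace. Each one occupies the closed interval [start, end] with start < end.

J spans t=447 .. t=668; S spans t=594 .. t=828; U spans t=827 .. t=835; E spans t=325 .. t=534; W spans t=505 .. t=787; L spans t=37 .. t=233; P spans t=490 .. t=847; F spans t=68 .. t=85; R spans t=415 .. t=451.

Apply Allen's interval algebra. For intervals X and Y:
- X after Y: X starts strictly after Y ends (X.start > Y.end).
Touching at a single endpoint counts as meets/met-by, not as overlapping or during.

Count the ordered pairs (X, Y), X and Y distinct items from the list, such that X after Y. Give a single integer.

22

Checking all 72 ordered pairs for relation 'after'; matching pairs in alphabetical order:
(E, F): E after F ✓
(E, L): E after L ✓
(J, F): J after F ✓
(J, L): J after L ✓
(P, F): P after F ✓
(P, L): P after L ✓
(P, R): P after R ✓
(R, F): R after F ✓
(R, L): R after L ✓
(S, E): S after E ✓
(S, F): S after F ✓
(S, L): S after L ✓
(S, R): S after R ✓
(U, E): U after E ✓
(U, F): U after F ✓
(U, J): U after J ✓
(U, L): U after L ✓
(U, R): U after R ✓
(U, W): U after W ✓
(W, F): W after F ✓
(W, L): W after L ✓
(W, R): W after R ✓
Count: 22.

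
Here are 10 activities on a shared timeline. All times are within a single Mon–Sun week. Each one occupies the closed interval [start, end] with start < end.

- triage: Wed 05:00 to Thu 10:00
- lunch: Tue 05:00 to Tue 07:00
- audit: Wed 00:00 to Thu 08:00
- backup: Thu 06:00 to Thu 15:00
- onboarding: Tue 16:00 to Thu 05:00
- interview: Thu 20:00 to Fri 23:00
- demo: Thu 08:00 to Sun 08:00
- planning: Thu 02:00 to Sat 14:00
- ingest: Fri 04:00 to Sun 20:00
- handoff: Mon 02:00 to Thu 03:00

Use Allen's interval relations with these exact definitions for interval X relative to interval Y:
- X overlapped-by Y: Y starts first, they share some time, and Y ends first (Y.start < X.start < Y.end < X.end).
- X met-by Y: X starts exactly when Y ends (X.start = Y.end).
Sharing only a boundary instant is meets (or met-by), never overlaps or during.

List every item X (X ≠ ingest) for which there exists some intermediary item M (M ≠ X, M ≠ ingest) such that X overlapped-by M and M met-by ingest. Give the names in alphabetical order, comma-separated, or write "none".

Target ingest = [Fri 04:00, Sun 20:00].
Intermediaries M with M met-by ingest: none.
Union: none.

none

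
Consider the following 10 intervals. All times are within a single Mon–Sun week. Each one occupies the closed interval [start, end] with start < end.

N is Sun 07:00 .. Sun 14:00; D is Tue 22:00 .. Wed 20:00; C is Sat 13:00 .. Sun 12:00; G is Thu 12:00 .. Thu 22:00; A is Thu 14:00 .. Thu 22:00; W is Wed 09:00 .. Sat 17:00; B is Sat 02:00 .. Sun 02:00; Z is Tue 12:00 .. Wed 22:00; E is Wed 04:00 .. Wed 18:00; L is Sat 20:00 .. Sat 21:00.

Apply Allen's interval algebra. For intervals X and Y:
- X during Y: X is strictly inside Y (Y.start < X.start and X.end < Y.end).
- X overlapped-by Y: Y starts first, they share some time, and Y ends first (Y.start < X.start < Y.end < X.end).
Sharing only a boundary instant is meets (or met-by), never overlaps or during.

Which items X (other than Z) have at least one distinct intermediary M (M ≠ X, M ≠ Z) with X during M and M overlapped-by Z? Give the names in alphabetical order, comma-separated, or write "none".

Target Z = [Tue 12:00, Wed 22:00].
Intermediaries M with M overlapped-by Z: W.
Via W — items with X during W: A, G.
Union: A, G.

A, G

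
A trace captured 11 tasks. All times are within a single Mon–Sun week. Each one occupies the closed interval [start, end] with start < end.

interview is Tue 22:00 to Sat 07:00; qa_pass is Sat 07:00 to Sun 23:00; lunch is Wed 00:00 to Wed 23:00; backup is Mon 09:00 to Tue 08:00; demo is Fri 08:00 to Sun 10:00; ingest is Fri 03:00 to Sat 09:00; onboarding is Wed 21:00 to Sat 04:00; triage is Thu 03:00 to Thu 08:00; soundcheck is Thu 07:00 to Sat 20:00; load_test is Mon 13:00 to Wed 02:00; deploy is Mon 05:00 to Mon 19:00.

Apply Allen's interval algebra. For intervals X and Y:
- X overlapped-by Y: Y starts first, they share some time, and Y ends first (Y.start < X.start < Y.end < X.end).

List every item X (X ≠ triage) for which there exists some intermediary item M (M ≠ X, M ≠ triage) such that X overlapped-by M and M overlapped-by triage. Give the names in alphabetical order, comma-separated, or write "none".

demo, qa_pass

Target triage = [Thu 03:00, Thu 08:00].
Intermediaries M with M overlapped-by triage: soundcheck.
Via soundcheck — items with X overlapped-by soundcheck: demo, qa_pass.
Union: demo, qa_pass.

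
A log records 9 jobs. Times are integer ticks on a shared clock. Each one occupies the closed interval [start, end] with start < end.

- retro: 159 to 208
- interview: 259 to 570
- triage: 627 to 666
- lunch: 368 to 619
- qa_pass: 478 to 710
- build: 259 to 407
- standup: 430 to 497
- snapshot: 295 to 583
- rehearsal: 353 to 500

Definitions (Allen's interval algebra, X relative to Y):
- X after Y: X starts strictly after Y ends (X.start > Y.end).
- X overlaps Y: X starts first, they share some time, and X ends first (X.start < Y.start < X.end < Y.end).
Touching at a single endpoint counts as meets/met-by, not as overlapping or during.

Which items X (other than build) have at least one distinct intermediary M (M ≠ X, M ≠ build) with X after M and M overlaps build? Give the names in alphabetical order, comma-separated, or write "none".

none

Target build = [259, 407].
Intermediaries M with M overlaps build: none.
Union: none.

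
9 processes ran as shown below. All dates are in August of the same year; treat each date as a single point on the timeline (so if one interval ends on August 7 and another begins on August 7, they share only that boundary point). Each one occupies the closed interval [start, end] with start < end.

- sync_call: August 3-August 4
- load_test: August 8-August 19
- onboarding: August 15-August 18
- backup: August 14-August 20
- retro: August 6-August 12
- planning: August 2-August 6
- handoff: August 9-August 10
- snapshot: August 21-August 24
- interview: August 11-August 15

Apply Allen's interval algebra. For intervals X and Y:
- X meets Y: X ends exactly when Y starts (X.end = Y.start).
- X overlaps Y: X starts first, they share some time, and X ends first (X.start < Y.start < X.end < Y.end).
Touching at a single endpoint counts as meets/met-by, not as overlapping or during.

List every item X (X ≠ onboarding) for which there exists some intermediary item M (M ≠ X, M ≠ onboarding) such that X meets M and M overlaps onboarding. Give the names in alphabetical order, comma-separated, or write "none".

Target onboarding = [August 15, August 18].
Intermediaries M with M overlaps onboarding: none.
Union: none.

none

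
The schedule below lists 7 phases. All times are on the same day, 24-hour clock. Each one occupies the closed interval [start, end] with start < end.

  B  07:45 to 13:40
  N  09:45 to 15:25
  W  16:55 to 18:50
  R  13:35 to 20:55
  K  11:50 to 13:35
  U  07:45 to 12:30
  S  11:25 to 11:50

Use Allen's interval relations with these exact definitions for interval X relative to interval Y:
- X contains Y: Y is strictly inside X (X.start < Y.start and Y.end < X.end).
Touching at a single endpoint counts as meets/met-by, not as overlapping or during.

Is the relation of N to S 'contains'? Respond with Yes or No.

N = [09:45, 15:25], S = [11:25, 11:50].
Actual relation of N to S: contains.
Asked whether 'contains' holds → Yes.

Yes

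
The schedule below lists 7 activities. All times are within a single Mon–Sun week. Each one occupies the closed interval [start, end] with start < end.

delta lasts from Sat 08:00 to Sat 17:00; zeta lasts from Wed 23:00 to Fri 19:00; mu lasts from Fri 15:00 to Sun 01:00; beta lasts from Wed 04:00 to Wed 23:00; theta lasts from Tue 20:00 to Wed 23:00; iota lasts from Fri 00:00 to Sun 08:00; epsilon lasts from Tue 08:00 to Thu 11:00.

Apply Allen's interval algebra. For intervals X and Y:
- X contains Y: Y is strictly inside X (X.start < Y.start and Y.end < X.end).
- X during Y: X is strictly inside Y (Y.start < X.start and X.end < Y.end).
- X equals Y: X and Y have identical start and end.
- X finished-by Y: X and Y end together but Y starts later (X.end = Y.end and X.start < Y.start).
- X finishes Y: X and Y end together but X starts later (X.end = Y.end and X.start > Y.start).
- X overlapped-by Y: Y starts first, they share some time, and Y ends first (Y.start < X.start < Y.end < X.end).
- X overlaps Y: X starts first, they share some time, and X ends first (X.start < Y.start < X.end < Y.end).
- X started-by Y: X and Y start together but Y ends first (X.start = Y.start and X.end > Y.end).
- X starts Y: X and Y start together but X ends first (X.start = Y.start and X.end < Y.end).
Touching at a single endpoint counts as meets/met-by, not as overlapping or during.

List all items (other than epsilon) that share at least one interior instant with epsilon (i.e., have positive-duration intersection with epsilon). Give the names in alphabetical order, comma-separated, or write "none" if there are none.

beta, theta, zeta

Target epsilon = [Tue 08:00, Thu 11:00].
beta [Wed 04:00, Wed 23:00] → during → yes.
delta [Sat 08:00, Sat 17:00] → after → no.
iota [Fri 00:00, Sun 08:00] → after → no.
mu [Fri 15:00, Sun 01:00] → after → no.
theta [Tue 20:00, Wed 23:00] → during → yes.
zeta [Wed 23:00, Fri 19:00] → overlapped-by → yes.
Result: beta, theta, zeta.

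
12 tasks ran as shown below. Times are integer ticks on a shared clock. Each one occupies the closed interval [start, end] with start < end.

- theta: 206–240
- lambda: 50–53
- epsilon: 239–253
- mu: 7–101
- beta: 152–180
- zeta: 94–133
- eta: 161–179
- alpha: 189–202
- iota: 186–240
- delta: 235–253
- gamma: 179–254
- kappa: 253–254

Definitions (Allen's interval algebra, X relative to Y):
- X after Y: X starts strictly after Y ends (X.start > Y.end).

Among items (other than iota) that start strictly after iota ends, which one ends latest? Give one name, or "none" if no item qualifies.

Target iota = [186, 240].
alpha [189, 202] → during → excluded.
beta [152, 180] → before → excluded.
delta [235, 253] → overlapped-by → excluded.
epsilon [239, 253] → overlapped-by → excluded.
eta [161, 179] → before → excluded.
gamma [179, 254] → contains → excluded.
kappa [253, 254] → after → candidate.
lambda [50, 53] → before → excluded.
mu [7, 101] → before → excluded.
theta [206, 240] → finishes → excluded.
zeta [94, 133] → before → excluded.
Among candidates, latest end is 254 → kappa.

kappa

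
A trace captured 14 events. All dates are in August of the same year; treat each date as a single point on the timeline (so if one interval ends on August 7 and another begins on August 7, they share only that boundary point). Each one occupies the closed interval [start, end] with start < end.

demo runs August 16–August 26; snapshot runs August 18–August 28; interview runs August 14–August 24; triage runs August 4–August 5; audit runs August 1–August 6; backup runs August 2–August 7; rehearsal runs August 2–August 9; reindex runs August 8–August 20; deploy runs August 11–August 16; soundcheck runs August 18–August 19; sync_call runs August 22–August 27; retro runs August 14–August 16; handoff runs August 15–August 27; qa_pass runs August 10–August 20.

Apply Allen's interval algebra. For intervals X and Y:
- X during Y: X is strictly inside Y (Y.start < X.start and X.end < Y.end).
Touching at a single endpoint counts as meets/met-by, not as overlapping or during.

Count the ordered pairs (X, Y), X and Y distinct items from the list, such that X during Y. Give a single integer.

14

Checking all 182 ordered pairs for relation 'during'; matching pairs in alphabetical order:
(demo, handoff): demo during handoff ✓
(deploy, qa_pass): deploy during qa_pass ✓
(deploy, reindex): deploy during reindex ✓
(retro, qa_pass): retro during qa_pass ✓
(retro, reindex): retro during reindex ✓
(soundcheck, demo): soundcheck during demo ✓
(soundcheck, handoff): soundcheck during handoff ✓
(soundcheck, interview): soundcheck during interview ✓
(soundcheck, qa_pass): soundcheck during qa_pass ✓
(soundcheck, reindex): soundcheck during reindex ✓
(sync_call, snapshot): sync_call during snapshot ✓
(triage, audit): triage during audit ✓
(triage, backup): triage during backup ✓
(triage, rehearsal): triage during rehearsal ✓
Count: 14.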